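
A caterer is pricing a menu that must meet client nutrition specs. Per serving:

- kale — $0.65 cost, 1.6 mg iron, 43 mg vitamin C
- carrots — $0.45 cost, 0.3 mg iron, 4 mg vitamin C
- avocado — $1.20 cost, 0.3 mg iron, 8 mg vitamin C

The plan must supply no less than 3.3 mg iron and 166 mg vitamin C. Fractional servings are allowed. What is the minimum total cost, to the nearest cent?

The cheapest plan sits at a corner of the feasible region — with two constraints it uses at most two foods.
kale only: max(3.3/1.6, 166/43) = 3.86 servings → $2.51.
carrots only: max(3.3/0.3, 166/4) = 41.5 servings → $18.68.
avocado only: max(3.3/0.3, 166/8) = 20.75 servings → $24.90.
kale + carrots: intersection lies outside the first quadrant.
kale + avocado with both targets exact would need a negative amount; discard.
carrots + avocado: the both-tight solution has a negative serving — not a feasible corner.
The minimum over all feasible corners is $2.51.

$2.51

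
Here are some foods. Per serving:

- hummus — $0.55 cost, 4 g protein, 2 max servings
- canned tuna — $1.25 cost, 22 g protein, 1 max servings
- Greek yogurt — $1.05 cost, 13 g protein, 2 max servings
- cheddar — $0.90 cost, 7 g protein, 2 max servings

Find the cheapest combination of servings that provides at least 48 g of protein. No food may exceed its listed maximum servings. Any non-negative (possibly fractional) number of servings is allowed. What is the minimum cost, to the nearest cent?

Cost per g of protein: canned tuna $0.0568, Greek yogurt $0.0808, cheddar $0.1286, hummus $0.1375.
Take 1 serving of canned tuna: +22.0 g protein for $1.25 (total $1.25, still need 26.0 g).
Take 2 servings of Greek yogurt: +26.0 g protein for $2.10 (total $3.35, still need 0.0 g).
Filling from the cheapest source first is optimal under one linear minimum: $3.35.

$3.35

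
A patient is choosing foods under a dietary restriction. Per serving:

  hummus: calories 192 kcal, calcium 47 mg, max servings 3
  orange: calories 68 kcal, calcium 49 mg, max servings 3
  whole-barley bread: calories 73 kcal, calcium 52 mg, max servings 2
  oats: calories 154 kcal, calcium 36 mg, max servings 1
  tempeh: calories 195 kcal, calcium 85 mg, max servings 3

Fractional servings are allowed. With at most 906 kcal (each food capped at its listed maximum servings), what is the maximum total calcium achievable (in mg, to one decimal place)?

Calcium per kcal: orange 0.7206, whole-barley bread 0.7123, tempeh 0.4359, hummus 0.2448, oats 0.2338.
Take 3 servings of orange: uses 204 kcal, +147.0 mg calcium (running total 147.0 mg).
Take 2 servings of whole-barley bread: uses 146 kcal, +104.0 mg calcium (running total 251.0 mg).
Take 2.851 servings of tempeh: uses 556 kcal, +242.4 mg calcium (running total 493.4 mg).
Greedy by best ratio exhausts the calories allowance optimally: 493.4 mg.

493.4 mg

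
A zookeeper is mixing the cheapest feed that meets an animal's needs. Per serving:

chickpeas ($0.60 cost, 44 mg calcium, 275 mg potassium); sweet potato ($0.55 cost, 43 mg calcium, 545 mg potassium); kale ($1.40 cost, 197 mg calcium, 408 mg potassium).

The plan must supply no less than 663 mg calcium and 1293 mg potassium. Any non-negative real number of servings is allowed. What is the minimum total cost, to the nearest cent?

Compare the cost at each extreme point of the feasible region.
chickpeas only: max(663/44, 1293/275) = 15.07 servings → $9.04.
sweet potato only: max(663/43, 1293/545) = 15.42 servings → $8.48.
kale only: max(663/197, 1293/408) = 3.365 servings → $4.71.
chickpeas + sweet potato: intersection lies outside the first quadrant.
chickpeas + kale with both targets exact would need a negative amount; discard.
sweet potato + kale: the both-tight solution has a negative serving — not a feasible corner.
So the least-cost plan costs $4.71.

$4.71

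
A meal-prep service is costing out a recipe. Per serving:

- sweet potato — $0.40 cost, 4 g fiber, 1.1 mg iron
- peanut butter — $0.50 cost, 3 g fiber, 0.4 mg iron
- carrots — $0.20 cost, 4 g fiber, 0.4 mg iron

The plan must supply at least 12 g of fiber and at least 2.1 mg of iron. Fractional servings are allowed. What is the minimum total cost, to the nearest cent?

$0.86

For a min-cost LP with two ≥-constraints, a basic feasible solution has at most two positive variables.
sweet potato only: max(12/4, 2.1/1.1) = 3 servings → $1.20.
peanut butter only: max(12/3, 2.1/0.4) = 5.25 servings → $2.62.
carrots only: max(12/4, 2.1/0.4) = 5.25 servings → $1.05.
sweet potato + peanut butter with both tight: 0.8824 servings and 2.824 servings → $1.76.
sweet potato + carrots with both tight: 1.286 servings and 1.714 servings → $0.86.
peanut butter + carrots: intersection lies outside the first quadrant.
The minimum over all feasible corners is $0.86.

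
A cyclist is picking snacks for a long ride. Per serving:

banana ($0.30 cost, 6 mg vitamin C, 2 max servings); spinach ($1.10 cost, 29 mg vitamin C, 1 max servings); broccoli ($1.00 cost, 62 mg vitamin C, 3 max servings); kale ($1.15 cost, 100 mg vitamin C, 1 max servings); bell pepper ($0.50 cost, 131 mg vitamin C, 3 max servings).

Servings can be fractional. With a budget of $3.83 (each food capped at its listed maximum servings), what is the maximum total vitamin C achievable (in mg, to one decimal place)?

566.2 mg

Vitamin C per dollar: bell pepper 262, kale 86.96, broccoli 62, spinach 26.36, banana 20.
Take 3 servings of bell pepper: spends $1.50, +393.0 mg vitamin C (running total 393.0 mg).
Take 1 serving of kale: spends $1.15, +100.0 mg vitamin C (running total 493.0 mg).
Take 1.18 servings of broccoli: spends $1.18, +73.2 mg vitamin C (running total 566.2 mg).
Greedy by best ratio exhausts the cost allowance optimally: 566.2 mg.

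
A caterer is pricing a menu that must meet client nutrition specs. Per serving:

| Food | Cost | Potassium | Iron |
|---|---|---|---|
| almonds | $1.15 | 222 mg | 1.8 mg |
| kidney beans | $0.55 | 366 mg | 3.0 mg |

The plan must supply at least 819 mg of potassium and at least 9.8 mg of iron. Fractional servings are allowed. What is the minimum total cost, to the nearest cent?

$1.80

The cheapest plan sits at a corner of the feasible region — with two constraints it uses at most two foods.
almonds only: max(819/222, 9.8/1.8) = 5.444 servings → $6.26.
kidney beans only: max(819/366, 9.8/3.0) = 3.267 servings → $1.80.
almonds + kidney beans: intersection lies outside the first quadrant.
The minimum over all feasible corners is $1.80.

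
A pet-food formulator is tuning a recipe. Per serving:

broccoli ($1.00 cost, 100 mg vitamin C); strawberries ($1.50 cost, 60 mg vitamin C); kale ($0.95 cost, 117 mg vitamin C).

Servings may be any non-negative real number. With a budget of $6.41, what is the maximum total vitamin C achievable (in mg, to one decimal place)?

Vitamin C per dollar: kale 123.2, broccoli 100, strawberries 40.
With no serving limits, spend the whole cost allowance on kale: $6.41 / $0.95 × 117 mg = 789.4 mg.

789.4 mg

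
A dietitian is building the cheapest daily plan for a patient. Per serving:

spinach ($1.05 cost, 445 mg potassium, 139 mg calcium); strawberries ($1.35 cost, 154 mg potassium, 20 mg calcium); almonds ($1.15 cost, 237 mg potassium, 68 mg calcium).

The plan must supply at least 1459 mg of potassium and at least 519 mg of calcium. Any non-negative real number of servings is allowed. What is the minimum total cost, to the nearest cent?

An LP optimum is at a vertex; with two nutrient constraints at most two foods are used. Check each candidate.
spinach only: max(1459/445, 519/139) = 3.734 servings → $3.92.
strawberries only: max(1459/154, 519/20) = 25.95 servings → $35.03.
almonds only: max(1459/237, 519/68) = 7.632 servings → $8.78.
spinach + strawberries with both targets exact would need a negative amount; discard.
spinach + almonds: the both-tight solution has a negative serving — not a feasible corner.
strawberries + almonds: intersection lies outside the first quadrant.
Cheapest feasible corner: $3.92.

$3.92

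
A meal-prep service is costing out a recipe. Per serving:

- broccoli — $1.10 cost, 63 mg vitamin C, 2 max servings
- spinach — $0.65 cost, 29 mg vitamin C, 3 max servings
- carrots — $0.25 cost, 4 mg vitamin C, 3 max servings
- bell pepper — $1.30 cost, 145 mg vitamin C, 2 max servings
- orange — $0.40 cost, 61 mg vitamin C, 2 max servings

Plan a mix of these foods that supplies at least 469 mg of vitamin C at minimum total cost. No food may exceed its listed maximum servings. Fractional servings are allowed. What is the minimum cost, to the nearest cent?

Cost per mg of vitamin C: orange $0.0066, bell pepper $0.0090, broccoli $0.0175, spinach $0.0224, carrots $0.0625.
Take 2 servings of orange: +122.0 mg vitamin C for $0.80 (total $0.80, still need 347.0 mg).
Take 2 servings of bell pepper: +290.0 mg vitamin C for $2.60 (total $3.40, still need 57.0 mg).
Take 0.9048 servings of broccoli: +57.0 mg vitamin C for $1.00 (total $4.40, still need 0.0 mg).
Greedy by cheapest-per-mg is optimal for a single linear constraint, so the minimum cost is $4.40.

$4.40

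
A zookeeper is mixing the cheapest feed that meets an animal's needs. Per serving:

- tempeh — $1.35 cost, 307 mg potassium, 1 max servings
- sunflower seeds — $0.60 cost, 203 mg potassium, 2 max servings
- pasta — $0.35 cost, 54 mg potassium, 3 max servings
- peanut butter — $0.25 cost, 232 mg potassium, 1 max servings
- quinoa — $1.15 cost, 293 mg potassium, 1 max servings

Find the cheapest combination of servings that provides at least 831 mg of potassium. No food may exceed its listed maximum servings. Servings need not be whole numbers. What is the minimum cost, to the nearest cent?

Cost per mg of potassium: peanut butter $0.0011, sunflower seeds $0.0030, quinoa $0.0039, tempeh $0.0044, pasta $0.0065.
Take 1 serving of peanut butter: +232.0 mg potassium for $0.25 (total $0.25, still need 599.0 mg).
Take 2 servings of sunflower seeds: +406.0 mg potassium for $1.20 (total $1.45, still need 193.0 mg).
Take 0.6587 servings of quinoa: +193.0 mg potassium for $0.76 (total $2.21, still need 0.0 mg).
Filling from the cheapest source first is optimal under one linear minimum: $2.21.

$2.21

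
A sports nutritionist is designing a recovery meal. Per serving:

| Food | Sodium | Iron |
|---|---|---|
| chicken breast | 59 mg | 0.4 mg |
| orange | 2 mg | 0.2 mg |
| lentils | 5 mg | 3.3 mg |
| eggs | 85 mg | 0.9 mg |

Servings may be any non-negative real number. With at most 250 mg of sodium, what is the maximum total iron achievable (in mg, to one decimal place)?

Iron per mg sodium: lentils 0.66, orange 0.1, eggs 0.01059, chicken breast 0.00678.
With no serving limits, spend the whole sodium allowance on lentils: 250 mg / 5 mg × 3.3 mg = 165.0 mg.

165.0 mg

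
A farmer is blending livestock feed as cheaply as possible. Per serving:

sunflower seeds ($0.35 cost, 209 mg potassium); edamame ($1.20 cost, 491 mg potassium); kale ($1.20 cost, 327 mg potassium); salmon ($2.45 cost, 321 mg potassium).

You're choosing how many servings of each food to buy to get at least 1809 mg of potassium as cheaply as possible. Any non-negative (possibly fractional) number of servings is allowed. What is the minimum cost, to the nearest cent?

$3.03

Cost per mg of potassium: sunflower seeds $0.0017, edamame $0.0024, kale $0.0037, salmon $0.0076.
With no serving limits, use only sunflower seeds: 1809 mg / 209 mg = 8.656 servings × $0.35 = $3.03.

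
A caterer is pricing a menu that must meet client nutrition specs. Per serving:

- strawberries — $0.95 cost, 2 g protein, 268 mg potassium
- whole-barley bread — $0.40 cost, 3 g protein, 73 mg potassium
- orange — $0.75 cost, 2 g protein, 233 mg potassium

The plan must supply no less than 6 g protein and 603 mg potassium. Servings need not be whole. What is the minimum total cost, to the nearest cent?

This is a tiny linear program; its minimum lies at a vertex of the feasible set. List the vertices and price them.
strawberries only: max(6/2, 603/268) = 3 servings → $2.85.
whole-barley bread only: max(6/3, 603/73) = 8.26 servings → $3.30.
orange only: max(6/2, 603/233) = 3 servings → $2.25.
strawberries + whole-barley bread with both tight: 2.084 servings and 0.6109 servings → $2.22.
strawberries + orange with both targets exact would need a negative amount; discard.
whole-barley bread + orange with both tight: 0.3472 servings and 2.479 servings → $2.00.
Cheapest feasible corner: $2.00.

$2.00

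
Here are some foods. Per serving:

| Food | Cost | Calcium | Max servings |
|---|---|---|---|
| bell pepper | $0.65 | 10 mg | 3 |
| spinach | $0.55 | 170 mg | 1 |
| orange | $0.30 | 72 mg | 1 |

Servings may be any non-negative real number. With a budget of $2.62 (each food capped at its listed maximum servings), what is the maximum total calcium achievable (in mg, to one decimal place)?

269.2 mg

Calcium per dollar: spinach 309.1, orange 240, bell pepper 15.38.
Take 1 serving of spinach: spends $0.55, +170.0 mg calcium (running total 170.0 mg).
Take 1 serving of orange: spends $0.30, +72.0 mg calcium (running total 242.0 mg).
Take 2.723 servings of bell pepper: spends $1.77, +27.2 mg calcium (running total 269.2 mg).
Greedy by best ratio exhausts the cost allowance optimally: 269.2 mg.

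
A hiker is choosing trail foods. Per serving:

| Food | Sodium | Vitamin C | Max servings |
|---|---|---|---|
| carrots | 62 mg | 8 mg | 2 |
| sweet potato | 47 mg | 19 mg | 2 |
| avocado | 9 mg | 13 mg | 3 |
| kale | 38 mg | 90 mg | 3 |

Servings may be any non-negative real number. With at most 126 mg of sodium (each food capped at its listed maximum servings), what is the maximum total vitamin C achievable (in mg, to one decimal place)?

287.3 mg

Vitamin C per mg sodium: kale 2.368, avocado 1.444, sweet potato 0.4043, carrots 0.129.
Take 3 servings of kale: uses 114 mg sodium, +270.0 mg vitamin C (running total 270.0 mg).
Take 1.333 servings of avocado: uses 12 mg sodium, +17.3 mg vitamin C (running total 287.3 mg).
Filling greedily by vitamin C-per-mg sodium is optimal for one linear limit, giving 287.3 mg.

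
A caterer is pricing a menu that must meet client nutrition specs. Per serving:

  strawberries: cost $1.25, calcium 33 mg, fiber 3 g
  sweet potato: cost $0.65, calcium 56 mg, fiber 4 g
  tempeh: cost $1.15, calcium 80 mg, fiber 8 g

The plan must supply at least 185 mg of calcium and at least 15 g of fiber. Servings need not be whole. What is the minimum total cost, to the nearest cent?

$2.32

With two linear requirements the optimum uses one or two foods; enumerate the corners.
strawberries only: max(185/33, 15/3) = 5.606 servings → $7.01.
sweet potato only: max(185/56, 15/4) = 3.75 servings → $2.44.
tempeh only: max(185/80, 15/8) = 2.312 servings → $2.66.
strawberries + sweet potato with both tight: 2.778 servings and 1.667 servings → $4.56.
strawberries + tempeh: the both-tight solution has a negative serving — not a feasible corner.
sweet potato + tempeh with both tight: 2.188 servings and 0.7812 servings → $2.32.
So the least-cost plan costs $2.32.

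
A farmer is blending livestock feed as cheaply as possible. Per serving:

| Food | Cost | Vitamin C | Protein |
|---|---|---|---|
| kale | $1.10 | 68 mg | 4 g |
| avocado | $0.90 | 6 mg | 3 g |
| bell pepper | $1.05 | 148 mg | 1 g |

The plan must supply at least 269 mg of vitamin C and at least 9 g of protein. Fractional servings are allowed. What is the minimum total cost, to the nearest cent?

$3.16

The cheapest plan sits at a corner of the feasible region — with two constraints it uses at most two foods.
kale only: max(269/68, 9/4) = 3.956 servings → $4.35.
avocado only: max(269/6, 9/3) = 44.83 servings → $40.35.
bell pepper only: max(269/148, 9/1) = 9 servings → $9.45.
kale + avocado: the both-tight solution has a negative serving — not a feasible corner.
kale + bell pepper with both tight: 2.029 servings and 0.8855 servings → $3.16.
avocado + bell pepper with both tight: 2.427 servings and 1.719 servings → $3.99.
Cheapest feasible corner: $3.16.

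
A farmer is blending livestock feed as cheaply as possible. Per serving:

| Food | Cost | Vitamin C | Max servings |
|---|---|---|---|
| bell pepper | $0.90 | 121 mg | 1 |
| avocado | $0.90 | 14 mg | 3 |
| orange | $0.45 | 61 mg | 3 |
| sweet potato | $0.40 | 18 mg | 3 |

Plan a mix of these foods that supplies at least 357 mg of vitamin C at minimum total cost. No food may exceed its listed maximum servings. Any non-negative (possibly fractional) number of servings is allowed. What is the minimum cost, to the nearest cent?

$3.43

Cost per mg of vitamin C: orange $0.0074, bell pepper $0.0074, sweet potato $0.0222, avocado $0.0643.
Take 3 servings of orange: +183.0 mg vitamin C for $1.35 (total $1.35, still need 174.0 mg).
Take 1 serving of bell pepper: +121.0 mg vitamin C for $0.90 (total $2.25, still need 53.0 mg).
Take 2.944 servings of sweet potato: +53.0 mg vitamin C for $1.18 (total $3.43, still need 0.0 mg).
Filling from the cheapest source first is optimal under one linear minimum: $3.43.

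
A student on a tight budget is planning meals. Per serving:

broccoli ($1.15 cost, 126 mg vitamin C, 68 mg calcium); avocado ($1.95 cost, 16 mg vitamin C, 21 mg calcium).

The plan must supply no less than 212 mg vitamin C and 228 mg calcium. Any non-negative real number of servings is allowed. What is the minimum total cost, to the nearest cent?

$3.86

The cheapest plan sits at a corner of the feasible region — with two constraints it uses at most two foods.
broccoli only: max(212/126, 228/68) = 3.353 servings → $3.86.
avocado only: max(212/16, 228/21) = 13.25 servings → $25.84.
broccoli + avocado with both tight: 0.516 servings and 9.186 servings → $18.51.
Cheapest feasible corner: $3.86.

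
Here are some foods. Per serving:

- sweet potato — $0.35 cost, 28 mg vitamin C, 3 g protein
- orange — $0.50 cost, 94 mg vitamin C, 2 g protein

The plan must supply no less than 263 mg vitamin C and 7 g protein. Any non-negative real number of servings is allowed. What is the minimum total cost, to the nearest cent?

$1.52

sweet potato only: max(263/28, 7/3) = 9.393 servings → $3.29.
orange only: max(263/94, 7/2) = 3.5 servings → $1.75.
sweet potato + orange with both tight: 0.5841 servings and 2.624 servings → $1.52.
Cheapest feasible corner: $1.52.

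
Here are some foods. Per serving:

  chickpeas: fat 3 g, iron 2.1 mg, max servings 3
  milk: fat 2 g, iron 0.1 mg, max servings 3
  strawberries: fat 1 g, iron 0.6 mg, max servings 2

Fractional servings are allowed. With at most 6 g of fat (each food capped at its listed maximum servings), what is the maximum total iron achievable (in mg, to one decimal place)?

4.2 mg

Iron per g fat: chickpeas 0.7, strawberries 0.6, milk 0.05.
Take 2 servings of chickpeas: uses 6 g fat, +4.2 mg iron (running total 4.2 mg).
Greedy by best ratio exhausts the fat allowance optimally: 4.2 mg.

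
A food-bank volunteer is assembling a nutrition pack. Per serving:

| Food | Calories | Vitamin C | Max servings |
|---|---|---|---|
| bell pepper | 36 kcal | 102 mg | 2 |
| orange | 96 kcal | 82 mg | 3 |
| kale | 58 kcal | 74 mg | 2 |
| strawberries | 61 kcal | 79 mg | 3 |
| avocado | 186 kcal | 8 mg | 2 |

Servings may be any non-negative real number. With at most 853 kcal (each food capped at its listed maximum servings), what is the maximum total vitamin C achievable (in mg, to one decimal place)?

843.3 mg

Vitamin C per kcal: bell pepper 2.833, strawberries 1.295, kale 1.276, orange 0.8542, avocado 0.04301.
Take 2 servings of bell pepper: uses 72 kcal, +204.0 mg vitamin C (running total 204.0 mg).
Take 3 servings of strawberries: uses 183 kcal, +237.0 mg vitamin C (running total 441.0 mg).
Take 2 servings of kale: uses 116 kcal, +148.0 mg vitamin C (running total 589.0 mg).
Take 3 servings of orange: uses 288 kcal, +246.0 mg vitamin C (running total 835.0 mg).
Take 1.043 servings of avocado: uses 194 kcal, +8.3 mg vitamin C (running total 843.3 mg).
Filling greedily by vitamin C-per-kcal is optimal for one linear limit, giving 843.3 mg.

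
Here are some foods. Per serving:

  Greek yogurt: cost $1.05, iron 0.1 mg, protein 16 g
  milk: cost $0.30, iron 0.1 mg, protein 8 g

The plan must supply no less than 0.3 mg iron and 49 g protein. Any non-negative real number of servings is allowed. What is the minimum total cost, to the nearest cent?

Greek yogurt only: max(0.3/0.1, 49/16) = 3.062 servings → $3.22.
milk only: max(0.3/0.1, 49/8) = 6.125 servings → $1.84.
Greek yogurt + milk: the both-tight solution has a negative serving — not a feasible corner.
So the least-cost plan costs $1.84.

$1.84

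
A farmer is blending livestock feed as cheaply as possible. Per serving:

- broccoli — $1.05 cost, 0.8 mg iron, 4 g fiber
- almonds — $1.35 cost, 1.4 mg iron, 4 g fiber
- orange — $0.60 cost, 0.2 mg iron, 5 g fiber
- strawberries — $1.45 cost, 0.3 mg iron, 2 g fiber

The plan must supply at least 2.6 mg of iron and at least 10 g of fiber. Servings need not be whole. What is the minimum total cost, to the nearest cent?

A basic optimal solution has at most two foods positive. Try each food alone and each pair with both targets met exactly.
broccoli only: max(2.6/0.8, 10/4) = 3.25 servings → $3.41.
almonds only: max(2.6/1.4, 10/4) = 2.5 servings → $3.38.
orange only: max(2.6/0.2, 10/5) = 13 servings → $7.80.
strawberries only: max(2.6/0.3, 10/2) = 8.667 servings → $12.57.
broccoli + almonds with both tight: 1.5 servings and 1 serving → $2.92.
broccoli + orange: the both-tight solution has a negative serving — not a feasible corner.
broccoli + strawberries: intersection lies outside the first quadrant.
almonds + orange with both tight: 1.774 servings and 0.5806 servings → $2.74.
almonds + strawberries with both tight: 1.375 servings and 2.25 servings → $5.12.
orange + strawberries: intersection lies outside the first quadrant.
So the least-cost plan costs $2.74.

$2.74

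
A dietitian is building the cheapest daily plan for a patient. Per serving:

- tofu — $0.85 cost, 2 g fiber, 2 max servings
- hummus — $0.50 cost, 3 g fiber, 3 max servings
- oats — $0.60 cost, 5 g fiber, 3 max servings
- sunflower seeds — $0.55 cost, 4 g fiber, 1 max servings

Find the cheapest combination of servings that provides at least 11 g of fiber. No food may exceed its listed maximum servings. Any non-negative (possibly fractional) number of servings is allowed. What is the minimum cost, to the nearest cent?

Cost per g of fiber: oats $0.1200, sunflower seeds $0.1375, hummus $0.1667, tofu $0.4250.
Take 2.2 servings of oats: +11.0 g fiber for $1.32 (total $1.32, still need 0.0 g).
Greedy by cheapest-per-g is optimal for a single linear constraint, so the minimum cost is $1.32.

$1.32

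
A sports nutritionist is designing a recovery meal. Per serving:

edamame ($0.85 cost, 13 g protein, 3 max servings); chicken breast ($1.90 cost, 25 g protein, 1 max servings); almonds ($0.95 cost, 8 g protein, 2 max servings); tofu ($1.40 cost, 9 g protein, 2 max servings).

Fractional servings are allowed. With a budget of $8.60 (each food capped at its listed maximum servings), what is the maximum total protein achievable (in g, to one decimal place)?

Protein per dollar: edamame 15.29, chicken breast 13.16, almonds 8.421, tofu 6.429.
Take 3 servings of edamame: spends $2.55, +39.0 g protein (running total 39.0 g).
Take 1 serving of chicken breast: spends $1.90, +25.0 g protein (running total 64.0 g).
Take 2 servings of almonds: spends $1.90, +16.0 g protein (running total 80.0 g).
Take 1.607 servings of tofu: spends $2.25, +14.5 g protein (running total 94.5 g).
Filling greedily by protein-per-dollar is optimal for one linear limit, giving 94.5 g.

94.5 g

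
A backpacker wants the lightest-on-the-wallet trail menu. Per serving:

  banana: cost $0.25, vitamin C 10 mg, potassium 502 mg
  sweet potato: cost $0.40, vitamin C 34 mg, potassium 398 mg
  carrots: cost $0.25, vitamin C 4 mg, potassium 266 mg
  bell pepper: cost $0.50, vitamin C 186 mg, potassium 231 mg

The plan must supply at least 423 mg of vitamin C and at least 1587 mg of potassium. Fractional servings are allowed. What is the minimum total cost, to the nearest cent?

$1.62

Compare the cost at each extreme point of the feasible region.
banana only: max(423/10, 1587/502) = 42.3 servings → $10.57.
sweet potato only: max(423/34, 1587/398) = 12.44 servings → $4.98.
carrots only: max(423/4, 1587/266) = 105.8 servings → $26.44.
bell pepper only: max(423/186, 1587/231) = 6.87 servings → $3.44.
banana + sweet potato: the both-tight solution has a negative serving — not a feasible corner.
banana + carrots with both targets exact would need a negative amount; discard.
banana + bell pepper with both tight: 2.169 servings and 2.158 servings → $1.62.
sweet potato + carrots with both targets exact would need a negative amount; discard.
sweet potato + bell pepper with both tight: 2.984 servings and 1.729 servings → $2.06.
carrots + bell pepper with both tight: 4.067 servings and 2.187 servings → $2.11.
Cheapest feasible corner: $1.62.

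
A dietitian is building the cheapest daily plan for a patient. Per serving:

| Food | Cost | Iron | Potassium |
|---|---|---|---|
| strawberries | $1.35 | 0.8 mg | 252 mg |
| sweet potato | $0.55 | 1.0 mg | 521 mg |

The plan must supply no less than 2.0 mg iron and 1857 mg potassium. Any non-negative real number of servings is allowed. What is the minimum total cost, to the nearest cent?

$1.96

A basic optimal solution has at most two foods positive. Try each food alone and each pair with both targets met exactly.
strawberries only: max(2.0/0.8, 1857/252) = 7.369 servings → $9.95.
sweet potato only: max(2.0/1.0, 1857/521) = 3.564 servings → $1.96.
strawberries + sweet potato: intersection lies outside the first quadrant.
Cheapest feasible corner: $1.96.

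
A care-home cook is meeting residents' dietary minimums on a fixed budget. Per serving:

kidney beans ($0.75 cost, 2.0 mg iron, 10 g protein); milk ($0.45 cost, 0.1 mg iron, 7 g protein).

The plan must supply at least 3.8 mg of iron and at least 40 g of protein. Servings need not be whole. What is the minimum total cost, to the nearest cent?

$2.76

Minimising a linear cost over {iron ≥ 3.8, protein ≥ 40, servings ≥ 0} — the optimum is at a vertex, using one or two foods.
kidney beans only: max(3.8/2.0, 40/10) = 4 servings → $3.00.
milk only: max(3.8/0.1, 40/7) = 38 servings → $17.10.
kidney beans + milk with both tight: 1.738 servings and 3.231 servings → $2.76.
The minimum over all feasible corners is $2.76.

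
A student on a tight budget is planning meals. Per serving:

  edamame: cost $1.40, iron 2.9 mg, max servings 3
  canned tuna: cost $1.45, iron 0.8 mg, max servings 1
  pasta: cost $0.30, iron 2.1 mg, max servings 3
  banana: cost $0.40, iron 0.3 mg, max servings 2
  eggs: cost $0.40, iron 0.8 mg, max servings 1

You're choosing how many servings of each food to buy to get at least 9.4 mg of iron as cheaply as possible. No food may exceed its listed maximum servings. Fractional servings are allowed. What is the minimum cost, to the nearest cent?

Cost per mg of iron: pasta $0.1429, edamame $0.4828, eggs $0.5000, banana $1.3333, canned tuna $1.8125.
Take 3 servings of pasta: +6.3 mg iron for $0.90 (total $0.90, still need 3.1 mg).
Take 1.069 servings of edamame: +3.1 mg iron for $1.50 (total $2.40, still need 0.0 mg).
Greedy by cheapest-per-mg is optimal for a single linear constraint, so the minimum cost is $2.40.

$2.40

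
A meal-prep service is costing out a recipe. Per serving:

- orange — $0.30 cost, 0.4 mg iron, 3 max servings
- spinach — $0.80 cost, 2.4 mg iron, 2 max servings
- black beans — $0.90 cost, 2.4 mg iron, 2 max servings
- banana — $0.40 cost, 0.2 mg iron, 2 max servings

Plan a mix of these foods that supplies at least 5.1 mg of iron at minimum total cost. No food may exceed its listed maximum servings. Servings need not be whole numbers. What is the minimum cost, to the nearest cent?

Cost per mg of iron: spinach $0.3333, black beans $0.3750, orange $0.7500, banana $2.0000.
Take 2 servings of spinach: +4.8 mg iron for $1.60 (total $1.60, still need 0.3 mg).
Take 0.125 servings of black beans: +0.3 mg iron for $0.11 (total $1.71, still need 0.0 mg).
Filling from the cheapest source first is optimal under one linear minimum: $1.71.

$1.71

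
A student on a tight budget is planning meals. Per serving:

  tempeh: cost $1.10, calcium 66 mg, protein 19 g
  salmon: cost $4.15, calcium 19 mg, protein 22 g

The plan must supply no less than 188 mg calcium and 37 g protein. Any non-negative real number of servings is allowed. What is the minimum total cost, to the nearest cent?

The cheapest plan sits at a corner of the feasible region — with two constraints it uses at most two foods.
tempeh only: max(188/66, 37/19) = 2.848 servings → $3.13.
salmon only: max(188/19, 37/22) = 9.895 servings → $41.06.
tempeh + salmon: the both-tight solution has a negative serving — not a feasible corner.
So the least-cost plan costs $3.13.

$3.13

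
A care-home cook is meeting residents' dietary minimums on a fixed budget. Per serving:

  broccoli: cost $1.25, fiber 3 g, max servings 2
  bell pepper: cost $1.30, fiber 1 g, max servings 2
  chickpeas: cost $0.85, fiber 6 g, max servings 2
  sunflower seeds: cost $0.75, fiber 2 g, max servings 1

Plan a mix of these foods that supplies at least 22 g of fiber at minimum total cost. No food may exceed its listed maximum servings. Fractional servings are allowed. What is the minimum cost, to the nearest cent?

Cost per g of fiber: chickpeas $0.1417, sunflower seeds $0.3750, broccoli $0.4167, bell pepper $1.3000.
Take 2 servings of chickpeas: +12.0 g fiber for $1.70 (total $1.70, still need 10.0 g).
Take 1 serving of sunflower seeds: +2.0 g fiber for $0.75 (total $2.45, still need 8.0 g).
Take 2 servings of broccoli: +6.0 g fiber for $2.50 (total $4.95, still need 2.0 g).
Take 2 servings of bell pepper: +2.0 g fiber for $2.60 (total $7.55, still need 0.0 g).
Greedy by cheapest-per-g is optimal for a single linear constraint, so the minimum cost is $7.55.

$7.55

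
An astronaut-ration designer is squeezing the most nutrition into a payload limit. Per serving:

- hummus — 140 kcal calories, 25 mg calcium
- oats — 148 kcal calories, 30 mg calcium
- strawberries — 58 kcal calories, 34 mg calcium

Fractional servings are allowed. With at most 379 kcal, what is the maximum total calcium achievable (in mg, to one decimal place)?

Calcium per kcal: strawberries 0.5862, oats 0.2027, hummus 0.1786.
With no serving limits, spend the whole calories allowance on strawberries: 379 kcal / 58 kcal × 34 mg = 222.2 mg.

222.2 mg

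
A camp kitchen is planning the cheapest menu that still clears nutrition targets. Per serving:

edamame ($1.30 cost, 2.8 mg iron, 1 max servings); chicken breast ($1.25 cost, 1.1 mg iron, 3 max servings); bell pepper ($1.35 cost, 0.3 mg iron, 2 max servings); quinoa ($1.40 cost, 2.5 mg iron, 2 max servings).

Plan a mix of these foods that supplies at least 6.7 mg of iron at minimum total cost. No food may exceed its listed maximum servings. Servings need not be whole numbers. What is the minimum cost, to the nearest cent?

$3.48

Cost per mg of iron: edamame $0.4643, quinoa $0.5600, chicken breast $1.1364, bell pepper $4.5000.
Take 1 serving of edamame: +2.8 mg iron for $1.30 (total $1.30, still need 3.9 mg).
Take 1.56 servings of quinoa: +3.9 mg iron for $2.18 (total $3.48, still need 0.0 mg).
Greedy by cheapest-per-mg is optimal for a single linear constraint, so the minimum cost is $3.48.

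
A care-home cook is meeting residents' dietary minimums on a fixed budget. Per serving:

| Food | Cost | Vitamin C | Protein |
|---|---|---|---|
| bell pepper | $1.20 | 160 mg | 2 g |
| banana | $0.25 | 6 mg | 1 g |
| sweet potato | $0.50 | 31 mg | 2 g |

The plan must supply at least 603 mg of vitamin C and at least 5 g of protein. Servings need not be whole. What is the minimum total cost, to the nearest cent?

Compare the cost at each extreme point of the feasible region.
bell pepper only: max(603/160, 5/2) = 3.769 servings → $4.52.
banana only: max(603/6, 5/1) = 100.5 servings → $25.12.
sweet potato only: max(603/31, 5/2) = 19.45 servings → $9.73.
bell pepper + banana: intersection lies outside the first quadrant.
bell pepper + sweet potato with both targets exact would need a negative amount; discard.
banana + sweet potato with both targets exact would need a negative amount; discard.
So the least-cost plan costs $4.52.

$4.52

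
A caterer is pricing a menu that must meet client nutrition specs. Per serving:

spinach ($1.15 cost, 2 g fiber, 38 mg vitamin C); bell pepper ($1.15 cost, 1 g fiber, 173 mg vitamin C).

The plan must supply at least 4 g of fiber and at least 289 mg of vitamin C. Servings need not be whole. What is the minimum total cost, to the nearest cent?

$3.10

spinach only: max(4/2, 289/38) = 7.605 servings → $8.75.
bell pepper only: max(4/1, 289/173) = 4 servings → $4.60.
spinach + bell pepper with both tight: 1.308 servings and 1.383 servings → $3.10.
The minimum over all feasible corners is $3.10.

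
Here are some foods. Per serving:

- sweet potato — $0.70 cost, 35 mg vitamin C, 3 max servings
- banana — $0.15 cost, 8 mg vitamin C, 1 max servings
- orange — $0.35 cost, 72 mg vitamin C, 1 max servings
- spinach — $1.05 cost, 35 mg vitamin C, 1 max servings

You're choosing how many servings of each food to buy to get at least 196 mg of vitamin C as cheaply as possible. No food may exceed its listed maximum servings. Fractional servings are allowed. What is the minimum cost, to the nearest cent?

$2.93

Cost per mg of vitamin C: orange $0.0049, banana $0.0187, sweet potato $0.0200, spinach $0.0300.
Take 1 serving of orange: +72.0 mg vitamin C for $0.35 (total $0.35, still need 124.0 mg).
Take 1 serving of banana: +8.0 mg vitamin C for $0.15 (total $0.50, still need 116.0 mg).
Take 3 servings of sweet potato: +105.0 mg vitamin C for $2.10 (total $2.60, still need 11.0 mg).
Take 0.3143 servings of spinach: +11.0 mg vitamin C for $0.33 (total $2.93, still need 0.0 mg).
Greedy by cheapest-per-mg is optimal for a single linear constraint, so the minimum cost is $2.93.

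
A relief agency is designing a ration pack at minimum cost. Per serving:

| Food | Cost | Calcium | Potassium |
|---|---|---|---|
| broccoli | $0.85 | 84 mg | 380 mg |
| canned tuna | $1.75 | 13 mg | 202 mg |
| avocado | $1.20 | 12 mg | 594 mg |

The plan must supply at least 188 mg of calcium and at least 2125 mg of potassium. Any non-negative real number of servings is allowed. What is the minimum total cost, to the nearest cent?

$4.45

An LP optimum is at a vertex; with two nutrient constraints at most two foods are used. Check each candidate.
broccoli only: max(188/84, 2125/380) = 5.592 servings → $4.75.
canned tuna only: max(188/13, 2125/202) = 14.46 servings → $25.31.
avocado only: max(188/12, 2125/594) = 15.67 servings → $18.80.
broccoli + canned tuna with both tight: 0.8606 servings and 8.901 servings → $16.31.
broccoli + avocado with both tight: 1.901 servings and 2.361 servings → $4.45.
canned tuna + avocado: the both-tight solution has a negative serving — not a feasible corner.
The minimum over all feasible corners is $4.45.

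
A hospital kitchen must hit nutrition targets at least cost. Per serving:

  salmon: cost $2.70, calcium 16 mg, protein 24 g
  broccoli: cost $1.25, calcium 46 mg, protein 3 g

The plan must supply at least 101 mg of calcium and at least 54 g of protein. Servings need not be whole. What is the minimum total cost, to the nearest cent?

At the optimum either one food covers both requirements or two foods hit both targets exactly; no other combination can be cheaper.
salmon only: max(101/16, 54/24) = 6.312 servings → $17.04.
broccoli only: max(101/46, 54/3) = 18 servings → $22.50.
salmon + broccoli with both tight: 2.065 servings and 1.477 servings → $7.42.
Cheapest feasible corner: $7.42.

$7.42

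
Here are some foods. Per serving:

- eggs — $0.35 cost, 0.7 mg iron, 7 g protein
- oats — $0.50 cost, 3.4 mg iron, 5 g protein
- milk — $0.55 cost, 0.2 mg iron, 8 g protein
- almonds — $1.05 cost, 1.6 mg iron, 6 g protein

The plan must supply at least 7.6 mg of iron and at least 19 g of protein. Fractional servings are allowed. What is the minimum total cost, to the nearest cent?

$1.44

Minimising a linear cost over {iron ≥ 7.6, protein ≥ 19, servings ≥ 0} — the optimum is at a vertex, using one or two foods.
eggs only: max(7.6/0.7, 19/7) = 10.86 servings → $3.80.
oats only: max(7.6/3.4, 19/5) = 3.8 servings → $1.90.
milk only: max(7.6/0.2, 19/8) = 38 servings → $20.90.
almonds only: max(7.6/1.6, 19/6) = 4.75 servings → $4.99.
eggs + oats with both tight: 1.31 servings and 1.966 servings → $1.44.
eggs + milk: intersection lies outside the first quadrant.
eggs + almonds: the both-tight solution has a negative serving — not a feasible corner.
oats + milk with both tight: 2.176 servings and 1.015 servings → $1.65.
oats + almonds with both tight: 1.226 servings and 2.145 servings → $2.87.
milk + almonds: the both-tight solution has a negative serving — not a feasible corner.
The minimum over all feasible corners is $1.44.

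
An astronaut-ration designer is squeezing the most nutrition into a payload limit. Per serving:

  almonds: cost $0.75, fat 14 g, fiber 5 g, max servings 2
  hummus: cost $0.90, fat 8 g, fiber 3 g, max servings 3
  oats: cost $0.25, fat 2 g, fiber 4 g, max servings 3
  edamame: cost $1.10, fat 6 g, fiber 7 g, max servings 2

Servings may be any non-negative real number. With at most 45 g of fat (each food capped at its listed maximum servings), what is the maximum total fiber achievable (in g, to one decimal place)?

36.1 g

Fiber per g fat: oats 2, edamame 1.167, hummus 0.375, almonds 0.3571.
Take 3 servings of oats: uses 6 g fat, +12.0 g fiber (running total 12.0 g).
Take 2 servings of edamame: uses 12 g fat, +14.0 g fiber (running total 26.0 g).
Take 3 servings of hummus: uses 24 g fat, +9.0 g fiber (running total 35.0 g).
Take 0.2143 servings of almonds: uses 3 g fat, +1.1 g fiber (running total 36.1 g).
Greedy by best ratio exhausts the fat allowance optimally: 36.1 g.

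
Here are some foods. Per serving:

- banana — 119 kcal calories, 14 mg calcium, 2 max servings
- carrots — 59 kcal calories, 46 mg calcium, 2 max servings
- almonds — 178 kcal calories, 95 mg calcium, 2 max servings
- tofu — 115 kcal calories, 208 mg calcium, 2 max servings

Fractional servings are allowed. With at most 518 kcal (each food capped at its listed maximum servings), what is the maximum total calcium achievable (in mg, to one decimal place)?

Calcium per kcal: tofu 1.809, carrots 0.7797, almonds 0.5337, banana 0.1176.
Take 2 servings of tofu: uses 230 kcal, +416.0 mg calcium (running total 416.0 mg).
Take 2 servings of carrots: uses 118 kcal, +92.0 mg calcium (running total 508.0 mg).
Take 0.9551 servings of almonds: uses 170 kcal, +90.7 mg calcium (running total 598.7 mg).
Greedy by best ratio exhausts the calories allowance optimally: 598.7 mg.

598.7 mg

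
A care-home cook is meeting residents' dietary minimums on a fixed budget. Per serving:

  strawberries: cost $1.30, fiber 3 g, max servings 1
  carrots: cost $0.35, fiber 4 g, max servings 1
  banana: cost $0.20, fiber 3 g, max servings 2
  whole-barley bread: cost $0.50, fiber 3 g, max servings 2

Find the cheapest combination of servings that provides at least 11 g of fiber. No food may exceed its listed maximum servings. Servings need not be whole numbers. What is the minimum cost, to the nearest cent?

Cost per g of fiber: banana $0.0667, carrots $0.0875, whole-barley bread $0.1667, strawberries $0.4333.
Take 2 servings of banana: +6.0 g fiber for $0.40 (total $0.40, still need 5.0 g).
Take 1 serving of carrots: +4.0 g fiber for $0.35 (total $0.75, still need 1.0 g).
Take 0.3333 servings of whole-barley bread: +1.0 g fiber for $0.17 (total $0.92, still need 0.0 g).
Greedy by cheapest-per-g is optimal for a single linear constraint, so the minimum cost is $0.92.

$0.92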